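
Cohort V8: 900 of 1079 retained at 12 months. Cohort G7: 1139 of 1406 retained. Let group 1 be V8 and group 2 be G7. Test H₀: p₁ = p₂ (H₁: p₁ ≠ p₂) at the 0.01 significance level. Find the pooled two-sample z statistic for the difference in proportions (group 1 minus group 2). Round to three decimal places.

p̂₁ = 900/1079 = 0.83411, p̂₂ = 1139/1406 = 0.81010.
Pooled p̂ = (900+1139)/(1079+1406) = 2039/2485 = 0.82052.
SE = √(p̂(1−p̂)(1/n₁+1/n₂)) = √(0.82052·0.17948·0.00163802) = √(0.000241223) = 0.01553.
z = (0.83411 − 0.81010)/0.01553 = 0.02401/0.01553 = 1.546.
p-value = 2·P(Z > 1.546) ≈ 0.1222, so at α = 0.01 we fail to reject H₀.

z = 1.546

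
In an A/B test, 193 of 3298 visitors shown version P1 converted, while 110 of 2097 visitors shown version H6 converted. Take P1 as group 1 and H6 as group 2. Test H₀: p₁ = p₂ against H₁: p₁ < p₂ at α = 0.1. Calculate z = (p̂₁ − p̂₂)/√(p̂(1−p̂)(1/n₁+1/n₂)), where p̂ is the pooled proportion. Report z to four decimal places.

z = 0.9431

p̂₁ = 193/3298 ≈ 0.0585203, p̂₂ = 110/2097 ≈ 0.0524559.
Pooled p̂ = (193+110)/(3298+2097) = 303/5395 = 0.0561631.
SE = √(0.0530088 × 0.000780086) = 0.0064305.
z = (0.0585203 − 0.0524559)/0.0064305 = 0.0060644/0.0064305 = 0.9431.
p-value = P(Z < 0.943) ≈ 0.8272, so at α = 0.1 we fail to reject H₀.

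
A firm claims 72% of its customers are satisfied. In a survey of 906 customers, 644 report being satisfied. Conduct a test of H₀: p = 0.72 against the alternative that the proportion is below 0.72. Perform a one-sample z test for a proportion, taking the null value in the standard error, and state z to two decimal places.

z = -0.62

p̂ = 644/906 ≈ 0.7108.
SE = √(p₀(1−p₀)/n) = √(0.2016/906) = 0.0149.
z = (0.7108 − 0.72)/0.0149 = -0.0092/0.0149 = -0.62.
p-value = P(Z < -0.616) ≈ 0.2691.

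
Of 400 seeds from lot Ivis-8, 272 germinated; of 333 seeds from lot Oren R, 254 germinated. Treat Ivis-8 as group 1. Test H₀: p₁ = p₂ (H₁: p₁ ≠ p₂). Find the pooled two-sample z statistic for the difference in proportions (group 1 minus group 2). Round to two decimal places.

z = -2.48

p̂₁ = 272/400 ≈ 0.6800, p̂₂ = 254/333 ≈ 0.7628.
Pooled p̂ = (272+254)/(400+333) = 526/733 = 0.7176.
SE = √(p̂(1−p̂)(1/n₁+1/n₂)) = √(0.7176·0.2824·0.005503) = √(0.00111519) = 0.0334.
z = (0.6800 − 0.7628)/0.0334 = -0.0828/0.0334 = -2.48.
Two-sided p-value ≈ 2·Φ(−2.478) = 0.0132.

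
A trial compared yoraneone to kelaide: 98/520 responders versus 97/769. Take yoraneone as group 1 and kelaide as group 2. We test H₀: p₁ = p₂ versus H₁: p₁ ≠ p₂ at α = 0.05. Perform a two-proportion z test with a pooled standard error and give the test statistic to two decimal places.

z = 3.06

p̂₁ = 98/520 ≈ 0.18846, p̂₂ = 97/769 ≈ 0.12614.
Pooled p̂ = (98+97)/(520+769) = 195/1289 = 0.15128.
SE = √(p̂(1−p̂)(1/n₁+1/n₂)) = √(0.15128·0.84872·0.00322347) = √(0.000413875) = 0.02034.
z = (0.18846 − 0.12614)/0.02034 = 0.06232/0.02034 = 3.06.
Two-sided p-value ≈ 2·Φ(−3.064) = 0.0022, so at α = 0.05 we reject H₀.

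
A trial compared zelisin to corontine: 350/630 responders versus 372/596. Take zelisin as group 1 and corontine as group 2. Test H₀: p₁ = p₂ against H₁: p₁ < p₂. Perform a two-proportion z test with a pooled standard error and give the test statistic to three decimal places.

z = -2.440

p̂₁ = 350/630 = 0.55556, p̂₂ = 372/596 = 0.62416.
Pooled p̂ = (350+372)/(630+596) = 722/1226 = 0.58891.
SE = √(p̂(1−p̂)(1/n₁+1/n₂)) = √(0.58891·0.41109·0.00326515) = √(0.000790479) = 0.02812.
z = (0.55556 − 0.62416)/0.02812 = -0.06860/0.02812 = -2.440.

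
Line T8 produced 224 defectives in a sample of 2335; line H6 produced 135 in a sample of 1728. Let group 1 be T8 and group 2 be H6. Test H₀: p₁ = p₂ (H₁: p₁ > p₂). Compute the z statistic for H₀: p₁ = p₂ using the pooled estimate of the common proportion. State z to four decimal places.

z = 1.9771

p̂₁ = 224/2335 ≈ 0.095931, p̂₂ = 135/1728 ≈ 0.078125.
Pooled p̂ = (224+135)/(2335+1728) = 359/4063 = 0.088358.
SE = √(p̂(1−p̂)(1/n₁+1/n₂)) = √(0.088358·0.911642·0.00100697) = √(8.11125e-05) = 0.009006.
z = (0.095931 − 0.078125)/0.009006 = 0.017806/0.009006 = 1.9771.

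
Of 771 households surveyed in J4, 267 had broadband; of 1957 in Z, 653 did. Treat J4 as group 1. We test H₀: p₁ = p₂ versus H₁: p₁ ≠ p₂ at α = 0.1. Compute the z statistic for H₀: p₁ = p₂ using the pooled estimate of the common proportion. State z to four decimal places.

z = 0.6283

p̂₁ = 267/771 ≈ 0.346304, p̂₂ = 653/1957 ≈ 0.333674.
Pooled p̂ = (267+653)/(771+1957) = 920/2728 = 0.337243.
SE = √(0.22351 × 0.001808) = 0.020102.
z = (0.346304 − 0.333674)/0.020102 = 0.012630/0.020102 = 0.6283.
p-value = 2·P(Z > 0.628) ≈ 0.5298, so at α = 0.1 we fail to reject H₀.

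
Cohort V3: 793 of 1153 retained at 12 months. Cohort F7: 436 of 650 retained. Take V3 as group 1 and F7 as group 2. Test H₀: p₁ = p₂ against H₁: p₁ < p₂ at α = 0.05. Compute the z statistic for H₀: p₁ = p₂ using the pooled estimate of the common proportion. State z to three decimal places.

p̂₁ = 793/1153 ≈ 0.68777, p̂₂ = 436/650 ≈ 0.67077.
Pooled p̂ = (793+436)/(1153+650) = 1229/1803 = 0.68164.
SE = √(p̂(1−p̂)(1/n₁+1/n₂)) = √(0.68164·0.31836·0.00240576) = √(0.000522066) = 0.02285.
z = (0.68777 − 0.67077)/0.02285 = 0.01700/0.02285 = 0.744.
p-value = P(Z < 0.744) ≈ 0.7716; since p > α = 0.05, fail to reject H₀.

z = 0.744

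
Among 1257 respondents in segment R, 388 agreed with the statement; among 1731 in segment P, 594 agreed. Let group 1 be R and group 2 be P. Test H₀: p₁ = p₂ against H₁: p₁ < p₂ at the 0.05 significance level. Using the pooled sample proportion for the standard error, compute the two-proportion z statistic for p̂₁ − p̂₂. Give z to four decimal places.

p̂₁ = 388/1257 = 0.308671, p̂₂ = 594/1731 = 0.343154.
Pooled p̂ = (388+594)/(1257+1731) = 982/2988 = 0.328648.
SE = √(0.220638 × 0.00137325) = 0.017407.
z = (0.308671 − 0.343154)/0.017407 = -0.034483/0.017407 = -1.9810.
p-value = P(Z < -1.981) ≈ 0.0238, so at α = 0.05 we reject H₀.

z = -1.9810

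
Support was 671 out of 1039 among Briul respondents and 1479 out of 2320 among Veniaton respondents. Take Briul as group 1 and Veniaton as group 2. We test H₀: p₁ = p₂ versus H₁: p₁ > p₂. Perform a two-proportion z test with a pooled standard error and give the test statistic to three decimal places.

z = 0.464

p̂₁ = 671/1039 ≈ 0.64581, p̂₂ = 1479/2320 ≈ 0.63750.
Pooled p̂ = (671+1479)/(1039+2320) = 2150/3359 = 0.64007.
SE = √(p̂(1−p̂)(1/n₁+1/n₂)) = √(0.64007·0.35993·0.0013935) = √(0.000321034) = 0.01792.
z = (0.64581 − 0.63750)/0.01792 = 0.00831/0.01792 = 0.464.
p-value = P(Z > 0.464) ≈ 0.3213.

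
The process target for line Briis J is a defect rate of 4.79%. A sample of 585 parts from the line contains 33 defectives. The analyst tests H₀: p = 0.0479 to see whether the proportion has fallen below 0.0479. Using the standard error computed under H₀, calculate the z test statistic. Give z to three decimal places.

p̂ = 33/585 = 0.05641.
Under H₀, SE = √(0.0479·0.9521/585) = √(7.79583e-05) = 0.00883.
z = (0.05641 − 0.0479)/0.00883 = 0.00851/0.00883 = 0.964.

z = 0.964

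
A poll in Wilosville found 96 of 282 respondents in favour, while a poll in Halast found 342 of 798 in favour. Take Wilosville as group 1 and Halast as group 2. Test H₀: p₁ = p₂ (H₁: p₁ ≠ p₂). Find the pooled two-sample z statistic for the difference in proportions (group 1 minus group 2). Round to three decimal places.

p̂₁ = 96/282 ≈ 0.340426, p̂₂ = 342/798 ≈ 0.428571.
Pooled p̂ = (96+342)/(282+798) = 438/1080 = 0.405556.
SE = √(0.24108 × 0.00479923) = 0.034015.
z = (0.340426 − 0.428571)/0.034015 = -0.088145/0.034015 = -2.591.

z = -2.591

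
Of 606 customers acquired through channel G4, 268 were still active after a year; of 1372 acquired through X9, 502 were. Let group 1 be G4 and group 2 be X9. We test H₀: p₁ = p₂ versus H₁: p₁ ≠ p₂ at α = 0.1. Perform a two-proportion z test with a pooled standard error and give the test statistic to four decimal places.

z = 3.2106

p̂₁ = 268/606 ≈ 0.442244, p̂₂ = 502/1372 ≈ 0.365889.
Pooled p̂ = (268+502)/(606+1372) = 770/1978 = 0.389282.
SE = √(p̂(1−p̂)(1/n₁+1/n₂)) = √(0.389282·0.610718·0.00237903) = √(0.000565594) = 0.023782.
z = (0.442244 − 0.365889)/0.023782 = 0.076355/0.023782 = 3.2106.
p-value = 2·P(Z > 3.211) ≈ 0.0013. With α = 0.1, reject H₀.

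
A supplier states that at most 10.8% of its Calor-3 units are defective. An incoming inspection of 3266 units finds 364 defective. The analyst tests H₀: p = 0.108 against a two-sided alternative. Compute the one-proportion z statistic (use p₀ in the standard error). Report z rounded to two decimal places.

p̂ = 364/3266 = 0.11145.
Under H₀, SE = √(0.108·0.892/3266) = √(2.94966e-05) = 0.00543.
z = (0.11145 − 0.108)/0.00543 = 0.00345/0.00543 = 0.64.
p-value = 2·P(Z > 0.635) ≈ 0.5251.

z = 0.64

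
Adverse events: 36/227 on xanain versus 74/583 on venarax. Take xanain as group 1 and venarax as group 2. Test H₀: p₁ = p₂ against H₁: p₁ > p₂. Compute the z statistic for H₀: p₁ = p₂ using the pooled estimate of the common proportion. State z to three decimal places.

p̂₁ = 36/227 ≈ 0.15859, p̂₂ = 74/583 ≈ 0.12693.
Pooled p̂ = (36+74)/(227+583) = 110/810 = 0.13580.
SE = √(0.11736 × 0.00612055) = 0.02680.
z = (0.15859 − 0.12693)/0.02680 = 0.03166/0.02680 = 1.181.

z = 1.181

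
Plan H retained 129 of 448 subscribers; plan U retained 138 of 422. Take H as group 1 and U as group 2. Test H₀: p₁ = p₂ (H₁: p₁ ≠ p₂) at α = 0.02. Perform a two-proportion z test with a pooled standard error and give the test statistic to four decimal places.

z = -1.2487

p̂₁ = 129/448 ≈ 0.287946, p̂₂ = 138/422 ≈ 0.327014.
Pooled p̂ = (129+138)/(448+422) = 267/870 = 0.306897.
SE = √(p̂(1−p̂)(1/n₁+1/n₂)) = √(0.306897·0.693103·0.00460181) = √(0.000978856) = 0.031287.
z = (0.287946 − 0.327014)/0.031287 = -0.039068/0.031287 = -1.2487.
p-value = 2·P(Z > 1.249) ≈ 0.2118. With α = 0.02, fail to reject H₀.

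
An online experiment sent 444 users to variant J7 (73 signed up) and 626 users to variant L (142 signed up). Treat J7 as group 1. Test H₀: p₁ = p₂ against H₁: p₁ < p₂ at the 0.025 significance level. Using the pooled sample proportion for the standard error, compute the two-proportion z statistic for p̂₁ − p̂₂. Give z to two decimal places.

p̂₁ = 73/444 = 0.1644, p̂₂ = 142/626 = 0.2268.
Pooled p̂ = (73+142)/(444+626) = 215/1070 = 0.2009.
SE = √(p̂(1−p̂)(1/n₁+1/n₂)) = √(0.2009·0.7991·0.0038497) = √(0.000618107) = 0.0249.
z = (0.1644 − 0.2268)/0.0249 = -0.0624/0.0249 = -2.51.
p-value = P(Z < -2.511) ≈ 0.0060. With α = 0.025, reject H₀.

z = -2.51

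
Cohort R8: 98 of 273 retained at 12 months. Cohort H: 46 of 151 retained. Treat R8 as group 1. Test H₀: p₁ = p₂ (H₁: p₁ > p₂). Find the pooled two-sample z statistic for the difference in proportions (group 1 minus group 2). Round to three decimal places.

p̂₁ = 98/273 = 0.35897, p̂₂ = 46/151 = 0.30464.
Pooled p̂ = (98+46)/(273+151) = 144/424 = 0.33962.
SE = √(0.224279 × 0.0102855) = 0.04803.
z = (0.35897 − 0.30464)/0.04803 = 0.05433/0.04803 = 1.131.
p-value = P(Z > 1.131) ≈ 0.1290.

z = 1.131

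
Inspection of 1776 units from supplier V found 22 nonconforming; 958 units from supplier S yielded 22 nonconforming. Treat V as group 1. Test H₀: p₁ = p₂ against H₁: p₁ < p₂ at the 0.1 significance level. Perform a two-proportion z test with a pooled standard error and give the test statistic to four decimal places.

z = -2.0969

p̂₁ = 22/1776 = 0.01238739, p̂₂ = 22/958 = 0.02296451.
Pooled p̂ = (22+22)/(1776+958) = 44/2734 = 0.01609364.
SE = √(0.0158346 × 0.0016069) = 0.00504428.
z = (0.01238739 − 0.02296451)/0.00504428 = -0.01057712/0.00504428 = -2.0969.
p-value = P(Z < -2.097) ≈ 0.0180; since p < α = 0.1, reject H₀.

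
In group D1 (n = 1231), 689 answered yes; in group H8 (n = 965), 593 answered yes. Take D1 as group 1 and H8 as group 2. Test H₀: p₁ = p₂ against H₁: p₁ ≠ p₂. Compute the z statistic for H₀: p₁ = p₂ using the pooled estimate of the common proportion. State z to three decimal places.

p̂₁ = 689/1231 ≈ 0.55971, p̂₂ = 593/965 ≈ 0.61451.
Pooled p̂ = (689+593)/(1231+965) = 1282/2196 = 0.58379.
SE = √(p̂(1−p̂)(1/n₁+1/n₂)) = √(0.58379·0.41621·0.00184862) = √(0.000449176) = 0.02119.
z = (0.55971 − 0.61451)/0.02119 = -0.05480/0.02119 = -2.586.
Two-sided p-value ≈ 2·Φ(−2.586) = 0.0097.

z = -2.586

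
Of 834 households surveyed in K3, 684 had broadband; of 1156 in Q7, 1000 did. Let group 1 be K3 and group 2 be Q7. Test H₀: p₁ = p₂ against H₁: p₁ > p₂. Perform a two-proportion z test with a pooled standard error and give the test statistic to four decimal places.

z = -2.7402

p̂₁ = 684/834 ≈ 0.8201439, p̂₂ = 1000/1156 ≈ 0.8650519.
Pooled p̂ = (684+1000)/(834+1156) = 1684/1990 = 0.8462312.
SE = √(0.130124 × 0.00206409) = 0.0163887.
z = (0.8201439 − 0.8650519)/0.0163887 = -0.0449080/0.0163887 = -2.7402.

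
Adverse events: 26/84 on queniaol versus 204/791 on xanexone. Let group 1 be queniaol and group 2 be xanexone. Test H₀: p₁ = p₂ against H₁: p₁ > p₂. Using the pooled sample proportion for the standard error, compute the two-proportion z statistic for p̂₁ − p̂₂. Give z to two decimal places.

z = 1.02

p̂₁ = 26/84 = 0.3095, p̂₂ = 204/791 = 0.2579.
Pooled p̂ = (26+204)/(84+791) = 230/875 = 0.2629.
SE = √(0.193763 × 0.013169) = 0.0505.
z = (0.3095 − 0.2579)/0.0505 = 0.0516/0.0505 = 1.02.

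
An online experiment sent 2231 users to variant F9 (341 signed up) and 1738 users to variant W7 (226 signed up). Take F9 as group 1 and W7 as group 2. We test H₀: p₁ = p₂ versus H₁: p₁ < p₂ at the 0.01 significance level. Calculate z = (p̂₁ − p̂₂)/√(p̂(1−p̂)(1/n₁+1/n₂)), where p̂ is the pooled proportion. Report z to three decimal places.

z = 2.038

p̂₁ = 341/2231 = 0.15285, p̂₂ = 226/1738 = 0.13003.
Pooled p̂ = (341+226)/(2231+1738) = 567/3969 = 0.14286.
SE = √(p̂(1−p̂)(1/n₁+1/n₂)) = √(0.14286·0.85714·0.0010236) = √(0.000125339) = 0.01120.
z = (0.15285 − 0.13003)/0.01120 = 0.02282/0.01120 = 2.038.
p-value = P(Z < 2.038) ≈ 0.9792, so at α = 0.01 we fail to reject H₀.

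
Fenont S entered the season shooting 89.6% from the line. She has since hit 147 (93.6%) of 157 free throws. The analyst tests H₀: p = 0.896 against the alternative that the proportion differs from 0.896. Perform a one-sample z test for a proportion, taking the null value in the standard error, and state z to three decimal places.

p̂ = 147/157 = 0.936306.
SE = √(p₀(1−p₀)/n) = √(0.093184/157) = 0.024362.
z = (0.936306 − 0.896)/0.024362 = 0.040306/0.024362 = 1.654.

z = 1.654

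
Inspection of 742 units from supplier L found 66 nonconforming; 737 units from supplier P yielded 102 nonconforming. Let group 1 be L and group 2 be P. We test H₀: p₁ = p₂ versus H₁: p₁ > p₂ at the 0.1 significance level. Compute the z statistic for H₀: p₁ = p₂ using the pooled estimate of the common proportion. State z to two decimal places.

z = -3.00

p̂₁ = 66/742 ≈ 0.0889, p̂₂ = 102/737 ≈ 0.1384.
Pooled p̂ = (66+102)/(742+737) = 168/1479 = 0.1136.
SE = √(0.100688 × 0.00270456) = 0.0165.
z = (0.0889 − 0.1384)/0.0165 = -0.0495/0.0165 = -3.00.
p-value = P(Z > -2.997) ≈ 0.9986. With α = 0.1, fail to reject H₀.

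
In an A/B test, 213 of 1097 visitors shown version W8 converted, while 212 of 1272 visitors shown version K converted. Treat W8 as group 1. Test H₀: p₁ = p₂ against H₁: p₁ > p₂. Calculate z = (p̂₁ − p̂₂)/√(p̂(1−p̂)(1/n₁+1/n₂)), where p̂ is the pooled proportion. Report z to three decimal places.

z = 1.739

p̂₁ = 213/1097 = 0.19417, p̂₂ = 212/1272 = 0.16667.
Pooled p̂ = (213+212)/(1097+1272) = 425/2369 = 0.17940.
SE = √(p̂(1−p̂)(1/n₁+1/n₂)) = √(0.17940·0.82060·0.00169774) = √(0.000249935) = 0.01581.
z = (0.19417 − 0.16667)/0.01581 = 0.02750/0.01581 = 1.739.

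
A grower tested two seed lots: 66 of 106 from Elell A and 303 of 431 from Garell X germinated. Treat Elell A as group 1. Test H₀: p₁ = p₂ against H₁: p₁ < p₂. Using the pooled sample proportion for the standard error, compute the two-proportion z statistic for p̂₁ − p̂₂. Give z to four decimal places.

z = -1.5989

p̂₁ = 66/106 ≈ 0.622642, p̂₂ = 303/431 ≈ 0.703016.
Pooled p̂ = (66+303)/(106+431) = 369/537 = 0.687151.
SE = √(0.214975 × 0.0117541) = 0.050268.
z = (0.622642 − 0.703016)/0.050268 = -0.080374/0.050268 = -1.5989.
p-value = P(Z < -1.599) ≈ 0.0549.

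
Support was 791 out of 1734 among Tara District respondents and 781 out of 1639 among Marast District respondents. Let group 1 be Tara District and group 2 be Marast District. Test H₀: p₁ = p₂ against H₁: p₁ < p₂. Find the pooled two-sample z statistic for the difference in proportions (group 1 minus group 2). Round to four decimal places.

p̂₁ = 791/1734 = 0.456171, p̂₂ = 781/1639 = 0.476510.
Pooled p̂ = (791+781)/(1734+1639) = 1572/3373 = 0.466054.
SE = √(0.248848 × 0.00118683) = 0.017185.
z = (0.456171 − 0.476510)/0.017185 = -0.020339/0.017185 = -1.1835.
p-value = P(Z < -1.184) ≈ 0.1183.

z = -1.1835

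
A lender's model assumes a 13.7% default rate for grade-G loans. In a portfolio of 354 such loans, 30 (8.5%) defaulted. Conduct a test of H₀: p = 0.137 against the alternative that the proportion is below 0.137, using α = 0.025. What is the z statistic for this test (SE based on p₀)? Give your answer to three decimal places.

p̂ = 30/354 = 0.084746.
Under H₀, SE = √(0.137·0.863/354) = √(0.000333986) = 0.018275.
z = (0.084746 − 0.137)/0.018275 = -0.052254/0.018275 = -2.859.
p-value = P(Z < -2.859) ≈ 0.0021; since p < α = 0.025, reject H₀.

z = -2.859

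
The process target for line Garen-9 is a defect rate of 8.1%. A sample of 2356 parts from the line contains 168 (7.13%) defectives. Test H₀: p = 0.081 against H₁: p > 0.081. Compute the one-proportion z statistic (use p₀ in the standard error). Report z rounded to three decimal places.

z = -1.724

p̂ = 168/2356 = 0.07131.
SE = √(p₀(1−p₀)/n) = √(0.074439/2356) = 0.00562.
z = (0.07131 − 0.081)/0.00562 = -0.00969/0.00562 = -1.724.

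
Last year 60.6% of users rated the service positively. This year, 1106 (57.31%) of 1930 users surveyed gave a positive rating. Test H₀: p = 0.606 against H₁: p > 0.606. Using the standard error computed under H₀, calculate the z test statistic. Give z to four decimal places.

p̂ = 1106/1930 = 0.5730570.
Standard error under H₀: √(0.606×0.394/1930) = 0.0111226.
z = (0.5730570 − 0.606)/0.0111226 = -0.0329430/0.0111226 = -2.9618.

z = -2.9618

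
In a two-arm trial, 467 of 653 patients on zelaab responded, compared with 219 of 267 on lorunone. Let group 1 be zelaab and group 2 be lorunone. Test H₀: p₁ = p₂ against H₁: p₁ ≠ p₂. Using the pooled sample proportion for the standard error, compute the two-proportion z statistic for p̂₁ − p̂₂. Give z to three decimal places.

z = -3.321

p̂₁ = 467/653 ≈ 0.715161, p̂₂ = 219/267 ≈ 0.820225.
Pooled p̂ = (467+219)/(653+267) = 686/920 = 0.745652.
SE = √(p̂(1−p̂)(1/n₁+1/n₂)) = √(0.745652·0.254348·0.00527671) = √(0.00100075) = 0.031635.
z = (0.715161 − 0.820225)/0.031635 = -0.105064/0.031635 = -3.321.
p-value = 2·P(Z > 3.321) ≈ 0.0009.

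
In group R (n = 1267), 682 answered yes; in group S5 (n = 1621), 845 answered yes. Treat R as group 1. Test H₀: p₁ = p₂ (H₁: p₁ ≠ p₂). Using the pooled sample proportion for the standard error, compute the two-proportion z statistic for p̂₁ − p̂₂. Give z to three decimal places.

z = 0.908

p̂₁ = 682/1267 = 0.53828, p̂₂ = 845/1621 = 0.52128.
Pooled p̂ = (682+845)/(1267+1621) = 1527/2888 = 0.52874.
SE = √(0.249174 × 0.00140617) = 0.01872.
z = (0.53828 − 0.52128)/0.01872 = 0.01700/0.01872 = 0.908.
Two-sided p-value ≈ 2·Φ(−0.908) = 0.3639.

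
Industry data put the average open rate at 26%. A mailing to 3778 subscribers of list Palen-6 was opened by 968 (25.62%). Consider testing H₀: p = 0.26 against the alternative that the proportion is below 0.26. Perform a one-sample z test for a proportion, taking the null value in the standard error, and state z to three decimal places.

p̂ = 968/3778 = 0.256220.
SE = √(p₀(1−p₀)/n) = √(0.1924/3778) = 0.007136.
z = (0.256220 − 0.26)/0.007136 = -0.003780/0.007136 = -0.530.

z = -0.530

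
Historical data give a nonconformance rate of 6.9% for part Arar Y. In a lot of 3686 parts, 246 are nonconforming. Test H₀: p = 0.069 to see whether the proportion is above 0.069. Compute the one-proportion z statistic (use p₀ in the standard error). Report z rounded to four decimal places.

z = -0.5416

p̂ = 246/3686 = 0.066739.
Under H₀, SE = √(0.069·0.931/3686) = √(1.74278e-05) = 0.004175.
z = (0.066739 − 0.069)/0.004175 = -0.002261/0.004175 = -0.5416.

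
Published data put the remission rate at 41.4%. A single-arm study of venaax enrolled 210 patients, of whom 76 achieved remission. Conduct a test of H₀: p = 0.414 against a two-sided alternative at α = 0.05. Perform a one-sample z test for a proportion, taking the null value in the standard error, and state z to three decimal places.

p̂ = 76/210 = 0.36190.
SE = √(p₀(1−p₀)/n) = √(0.2426/210) = 0.03399.
z = (0.36190 − 0.414)/0.03399 = -0.05210/0.03399 = -1.533.
p-value = 2·P(Z > 1.533) ≈ 0.1253, so at α = 0.05 we fail to reject H₀.

z = -1.533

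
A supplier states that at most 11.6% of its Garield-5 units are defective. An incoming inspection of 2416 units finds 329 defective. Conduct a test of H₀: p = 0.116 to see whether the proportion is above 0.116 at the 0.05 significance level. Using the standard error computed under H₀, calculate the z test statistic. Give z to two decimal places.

z = 3.10

p̂ = 329/2416 ≈ 0.13618.
Standard error under H₀: √(0.116×0.884/2416) = 0.00651.
z = (0.13618 − 0.116)/0.00651 = 0.02018/0.00651 = 3.10.
p-value = P(Z > 3.097) ≈ 0.0010. With α = 0.05, reject H₀.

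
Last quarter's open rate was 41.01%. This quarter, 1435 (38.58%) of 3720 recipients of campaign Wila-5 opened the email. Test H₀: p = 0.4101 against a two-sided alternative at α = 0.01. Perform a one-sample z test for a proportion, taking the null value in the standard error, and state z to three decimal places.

p̂ = 1435/3720 = 0.385753.
SE = √(p₀(1−p₀)/n) = √(0.24192/3720) = 0.008064.
z = (0.385753 − 0.4101)/0.008064 = -0.024347/0.008064 = -3.019.
Two-sided p-value ≈ 2·Φ(−3.019) = 0.0025, so at α = 0.01 we reject H₀.

z = -3.019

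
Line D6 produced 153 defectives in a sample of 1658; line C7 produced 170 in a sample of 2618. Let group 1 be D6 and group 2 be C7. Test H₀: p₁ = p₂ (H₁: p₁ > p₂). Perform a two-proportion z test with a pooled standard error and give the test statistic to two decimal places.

z = 3.30

p̂₁ = 153/1658 = 0.0923, p̂₂ = 170/2618 = 0.0649.
Pooled p̂ = (153+170)/(1658+2618) = 323/4276 = 0.0755.
SE = √(0.0698319 × 0.000985107) = 0.0083.
z = (0.0923 − 0.0649)/0.0083 = 0.0274/0.0083 = 3.30.
p-value = P(Z > 3.297) ≈ 0.0005.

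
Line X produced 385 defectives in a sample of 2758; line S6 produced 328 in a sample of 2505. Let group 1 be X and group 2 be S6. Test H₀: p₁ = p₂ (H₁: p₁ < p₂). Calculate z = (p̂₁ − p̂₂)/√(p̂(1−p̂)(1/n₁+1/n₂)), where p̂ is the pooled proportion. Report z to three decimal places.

z = 0.916

p̂₁ = 385/2758 ≈ 0.139594, p̂₂ = 328/2505 ≈ 0.130938.
Pooled p̂ = (385+328)/(2758+2505) = 713/5263 = 0.135474.
SE = √(p̂(1−p̂)(1/n₁+1/n₂)) = √(0.135474·0.864526·0.000761783) = √(8.92207e-05) = 0.009446.
z = (0.139594 − 0.130938)/0.009446 = 0.008656/0.009446 = 0.916.
p-value = P(Z < 0.916) ≈ 0.8203.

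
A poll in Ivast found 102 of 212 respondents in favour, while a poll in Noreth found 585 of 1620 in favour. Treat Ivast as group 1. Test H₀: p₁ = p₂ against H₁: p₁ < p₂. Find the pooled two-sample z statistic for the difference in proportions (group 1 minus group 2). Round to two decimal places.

z = 3.39

p̂₁ = 102/212 = 0.4811, p̂₂ = 585/1620 = 0.3611.
Pooled p̂ = (102+585)/(212+1620) = 687/1832 = 0.3750.
SE = √(p̂(1−p̂)(1/n₁+1/n₂)) = √(0.3750·0.6250·0.00533427) = √(0.00125022) = 0.0354.
z = (0.4811 − 0.3611)/0.0354 = 0.1200/0.0354 = 3.39.
p-value = P(Z < 3.394) ≈ 0.9997.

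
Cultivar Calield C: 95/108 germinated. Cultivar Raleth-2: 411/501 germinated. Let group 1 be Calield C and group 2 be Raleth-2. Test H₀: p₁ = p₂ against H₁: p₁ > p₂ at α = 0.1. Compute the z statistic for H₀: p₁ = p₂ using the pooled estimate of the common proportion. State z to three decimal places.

z = 1.490

p̂₁ = 95/108 = 0.87963, p̂₂ = 411/501 = 0.82036.
Pooled p̂ = (95+411)/(108+501) = 506/609 = 0.83087.
SE = √(0.140525 × 0.0112553) = 0.03977.
z = (0.87963 − 0.82036)/0.03977 = 0.05927/0.03977 = 1.490.
p-value = P(Z > 1.490) ≈ 0.0681; since p < α = 0.1, reject H₀.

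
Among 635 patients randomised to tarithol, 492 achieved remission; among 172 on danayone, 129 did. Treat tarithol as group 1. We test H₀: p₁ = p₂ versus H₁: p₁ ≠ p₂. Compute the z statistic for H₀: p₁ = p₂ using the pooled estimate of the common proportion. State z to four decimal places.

z = 0.6852

p̂₁ = 492/635 ≈ 0.774803, p̂₂ = 129/172 ≈ 0.750000.
Pooled p̂ = (492+129)/(635+172) = 621/807 = 0.769517.
SE = √(p̂(1−p̂)(1/n₁+1/n₂)) = √(0.769517·0.230483·0.00738876) = √(0.00131048) = 0.036200.
z = (0.774803 − 0.750000)/0.036200 = 0.024803/0.036200 = 0.6852.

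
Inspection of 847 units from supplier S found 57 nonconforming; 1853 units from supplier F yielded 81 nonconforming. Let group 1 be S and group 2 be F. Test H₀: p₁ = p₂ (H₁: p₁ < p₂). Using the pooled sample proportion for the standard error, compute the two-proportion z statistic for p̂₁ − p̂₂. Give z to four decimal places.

p̂₁ = 57/847 ≈ 0.067296, p̂₂ = 81/1853 ≈ 0.043713.
Pooled p̂ = (57+81)/(847+1853) = 138/2700 = 0.051111.
SE = √(0.0484988 × 0.0017203) = 0.009134.
z = (0.067296 − 0.043713)/0.009134 = 0.023583/0.009134 = 2.5819.

z = 2.5819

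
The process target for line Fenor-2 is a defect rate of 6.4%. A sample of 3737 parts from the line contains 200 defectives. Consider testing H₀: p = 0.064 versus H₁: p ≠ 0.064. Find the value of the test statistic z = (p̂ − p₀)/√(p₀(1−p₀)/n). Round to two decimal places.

p̂ = 200/3737 ≈ 0.0535.
Under H₀, SE = √(0.064·0.936/3737) = √(1.603e-05) = 0.0040.
z = (0.0535 − 0.064)/0.0040 = -0.0105/0.0040 = -2.62.
Two-sided p-value ≈ 2·Φ(−2.618) = 0.0088.

z = -2.62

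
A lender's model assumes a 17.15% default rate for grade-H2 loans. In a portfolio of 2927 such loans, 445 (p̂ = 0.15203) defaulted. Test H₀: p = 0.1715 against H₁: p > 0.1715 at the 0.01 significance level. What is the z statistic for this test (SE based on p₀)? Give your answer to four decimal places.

p̂ = 445/2927 = 0.1520328.
SE = √(p₀(1−p₀)/n) = √(0.14209/2927) = 0.0069673.
z = (0.1520328 − 0.1715)/0.0069673 = -0.0194672/0.0069673 = -2.7941.
p-value = P(Z > -2.794) ≈ 0.9974; since p > α = 0.01, fail to reject H₀.

z = -2.7941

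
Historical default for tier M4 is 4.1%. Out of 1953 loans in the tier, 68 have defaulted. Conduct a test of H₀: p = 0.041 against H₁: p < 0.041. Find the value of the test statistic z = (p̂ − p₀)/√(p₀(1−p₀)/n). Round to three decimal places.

z = -1.378

p̂ = 68/1953 ≈ 0.034818.
Under H₀, SE = √(0.041·0.959/1953) = √(2.01326e-05) = 0.004487.
z = (0.034818 − 0.041)/0.004487 = -0.006182/0.004487 = -1.378.
p-value = P(Z < -1.378) ≈ 0.0841.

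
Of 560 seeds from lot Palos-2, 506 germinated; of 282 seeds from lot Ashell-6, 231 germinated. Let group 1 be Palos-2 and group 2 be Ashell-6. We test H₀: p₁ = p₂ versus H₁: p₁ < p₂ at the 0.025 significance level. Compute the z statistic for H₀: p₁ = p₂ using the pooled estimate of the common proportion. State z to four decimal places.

z = 3.4995

p̂₁ = 506/560 = 0.903571, p̂₂ = 231/282 = 0.819149.
Pooled p̂ = (506+231)/(560+282) = 737/842 = 0.875297.
SE = √(p̂(1−p̂)(1/n₁+1/n₂)) = √(0.875297·0.124703·0.00533181) = √(0.000581979) = 0.024124.
z = (0.903571 − 0.819149)/0.024124 = 0.084422/0.024124 = 3.4995.
p-value = P(Z < 3.499) ≈ 0.9998; since p > α = 0.025, fail to reject H₀.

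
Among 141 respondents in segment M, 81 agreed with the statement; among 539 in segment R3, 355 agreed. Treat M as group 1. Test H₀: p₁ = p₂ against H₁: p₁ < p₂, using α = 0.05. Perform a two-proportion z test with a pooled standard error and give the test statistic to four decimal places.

z = -1.8549

p̂₁ = 81/141 = 0.574468, p̂₂ = 355/539 = 0.658627.
Pooled p̂ = (81+355)/(141+539) = 436/680 = 0.641176.
SE = √(p̂(1−p̂)(1/n₁+1/n₂)) = √(0.641176·0.358824·0.00894749) = √(0.00205854) = 0.045371.
z = (0.574468 − 0.658627)/0.045371 = -0.084159/0.045371 = -1.8549.
p-value = P(Z < -1.855) ≈ 0.0318; since p < α = 0.05, reject H₀.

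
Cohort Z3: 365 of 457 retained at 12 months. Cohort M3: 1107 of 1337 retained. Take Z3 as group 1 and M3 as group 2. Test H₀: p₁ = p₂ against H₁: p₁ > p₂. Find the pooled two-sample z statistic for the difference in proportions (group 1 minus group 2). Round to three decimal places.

p̂₁ = 365/457 ≈ 0.79869, p̂₂ = 1107/1337 ≈ 0.82797.
Pooled p̂ = (365+1107)/(457+1337) = 1472/1794 = 0.82051.
SE = √(p̂(1−p̂)(1/n₁+1/n₂)) = √(0.82051·0.17949·0.00293613) = √(0.000432408) = 0.02079.
z = (0.79869 − 0.82797)/0.02079 = -0.02928/0.02079 = -1.408.

z = -1.408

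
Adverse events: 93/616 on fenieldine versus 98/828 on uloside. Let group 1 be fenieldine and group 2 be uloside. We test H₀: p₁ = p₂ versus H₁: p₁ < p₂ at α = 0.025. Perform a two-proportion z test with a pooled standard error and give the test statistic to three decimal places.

p̂₁ = 93/616 = 0.15097, p̂₂ = 98/828 = 0.11836.
Pooled p̂ = (93+98)/(616+828) = 191/1444 = 0.13227.
SE = √(0.114776 × 0.00283111) = 0.01803.
z = (0.15097 − 0.11836)/0.01803 = 0.03261/0.01803 = 1.809.
p-value = P(Z < 1.809) ≈ 0.9648, so at α = 0.025 we fail to reject H₀.

z = 1.809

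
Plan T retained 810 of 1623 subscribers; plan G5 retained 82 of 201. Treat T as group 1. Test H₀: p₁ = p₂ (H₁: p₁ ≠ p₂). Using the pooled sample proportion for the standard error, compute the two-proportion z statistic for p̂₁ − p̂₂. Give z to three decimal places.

z = 2.438

p̂₁ = 810/1623 = 0.49908, p̂₂ = 82/201 = 0.40796.
Pooled p̂ = (810+82)/(1623+201) = 892/1824 = 0.48904.
SE = √(p̂(1−p̂)(1/n₁+1/n₂)) = √(0.48904·0.51096·0.00559127) = √(0.00139714) = 0.03738.
z = (0.49908 − 0.40796)/0.03738 = 0.09112/0.03738 = 2.438.
p-value = 2·P(Z > 2.438) ≈ 0.0148.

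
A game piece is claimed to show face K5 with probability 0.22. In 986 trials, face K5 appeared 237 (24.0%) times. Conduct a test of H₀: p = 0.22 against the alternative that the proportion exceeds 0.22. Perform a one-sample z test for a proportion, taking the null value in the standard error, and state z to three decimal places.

p̂ = 237/986 ≈ 0.24037.
SE = √(p₀(1−p₀)/n) = √(0.1716/986) = 0.01319.
z = (0.24037 − 0.22)/0.01319 = 0.02037/0.01319 = 1.544.
p-value = P(Z > 1.544) ≈ 0.0613.

z = 1.544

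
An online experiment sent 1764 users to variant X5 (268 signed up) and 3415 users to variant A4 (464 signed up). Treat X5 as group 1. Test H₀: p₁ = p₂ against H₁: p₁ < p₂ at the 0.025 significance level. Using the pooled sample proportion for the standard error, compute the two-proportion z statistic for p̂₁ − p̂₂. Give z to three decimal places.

p̂₁ = 268/1764 ≈ 0.151927, p̂₂ = 464/3415 ≈ 0.135871.
Pooled p̂ = (268+464)/(1764+3415) = 732/5179 = 0.141340.
SE = √(0.121363 × 0.000859719) = 0.010215.
z = (0.151927 − 0.135871)/0.010215 = 0.016056/0.010215 = 1.572.
p-value = P(Z < 1.572) ≈ 0.9420; since p > α = 0.025, fail to reject H₀.

z = 1.572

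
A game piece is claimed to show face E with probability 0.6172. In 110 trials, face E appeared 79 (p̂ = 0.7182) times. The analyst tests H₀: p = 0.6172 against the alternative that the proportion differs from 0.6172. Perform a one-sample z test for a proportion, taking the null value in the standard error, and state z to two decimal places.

z = 2.18

p̂ = 79/110 = 0.7182.
SE = √(p₀(1−p₀)/n) = √(0.23626/110) = 0.0463.
z = (0.7182 − 0.6172)/0.0463 = 0.1010/0.0463 = 2.18.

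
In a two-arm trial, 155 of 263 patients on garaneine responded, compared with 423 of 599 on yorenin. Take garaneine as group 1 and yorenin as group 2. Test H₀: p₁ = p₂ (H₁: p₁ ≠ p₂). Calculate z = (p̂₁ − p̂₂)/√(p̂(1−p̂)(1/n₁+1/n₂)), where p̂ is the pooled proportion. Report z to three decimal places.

p̂₁ = 155/263 ≈ 0.58935, p̂₂ = 423/599 ≈ 0.70618.
Pooled p̂ = (155+423)/(263+599) = 578/862 = 0.67053.
SE = √(0.220918 × 0.00547173) = 0.03477.
z = (0.58935 − 0.70618)/0.03477 = -0.11683/0.03477 = -3.360.
Two-sided p-value ≈ 2·Φ(−3.360) = 0.0008.

z = -3.360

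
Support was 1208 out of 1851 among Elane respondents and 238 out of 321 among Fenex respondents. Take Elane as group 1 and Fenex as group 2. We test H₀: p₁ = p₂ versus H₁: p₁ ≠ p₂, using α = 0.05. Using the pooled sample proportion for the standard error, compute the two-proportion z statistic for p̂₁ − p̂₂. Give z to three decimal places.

p̂₁ = 1208/1851 = 0.65262, p̂₂ = 238/321 = 0.74143.
Pooled p̂ = (1208+238)/(1851+321) = 1446/2172 = 0.66575.
SE = √(0.222528 × 0.00365551) = 0.02852.
z = (0.65262 − 0.74143)/0.02852 = -0.08881/0.02852 = -3.114.
p-value = 2·P(Z > 3.114) ≈ 0.0018, so at α = 0.05 we reject H₀.

z = -3.114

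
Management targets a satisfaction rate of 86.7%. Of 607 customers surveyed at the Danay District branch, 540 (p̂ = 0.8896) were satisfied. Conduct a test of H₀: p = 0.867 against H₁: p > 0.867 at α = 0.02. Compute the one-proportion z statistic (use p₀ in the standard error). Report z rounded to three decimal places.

p̂ = 540/607 = 0.889621.
Under H₀, SE = √(0.867·0.133/607) = √(0.000189969) = 0.013783.
z = (0.889621 − 0.867)/0.013783 = 0.022621/0.013783 = 1.641.
p-value = P(Z > 1.641) ≈ 0.0504. With α = 0.02, fail to reject H₀.

z = 1.641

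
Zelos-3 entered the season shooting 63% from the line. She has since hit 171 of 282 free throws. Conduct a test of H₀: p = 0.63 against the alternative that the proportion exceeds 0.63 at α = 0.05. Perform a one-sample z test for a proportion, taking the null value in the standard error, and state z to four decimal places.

z = -0.8214

p̂ = 171/282 ≈ 0.606383.
Standard error under H₀: √(0.63×0.37/282) = 0.028751.
z = (0.606383 − 0.63)/0.028751 = -0.023617/0.028751 = -0.8214.
p-value = P(Z > -0.821) ≈ 0.7943. With α = 0.05, fail to reject H₀.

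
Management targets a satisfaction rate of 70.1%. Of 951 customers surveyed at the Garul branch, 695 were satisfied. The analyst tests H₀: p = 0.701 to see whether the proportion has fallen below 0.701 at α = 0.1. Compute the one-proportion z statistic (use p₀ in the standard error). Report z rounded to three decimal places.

p̂ = 695/951 ≈ 0.730810.
SE = √(p₀(1−p₀)/n) = √(0.2096/951) = 0.014846.
z = (0.730810 − 0.701)/0.014846 = 0.029810/0.014846 = 2.008.
p-value = P(Z < 2.008) ≈ 0.9777; since p > α = 0.1, fail to reject H₀.

z = 2.008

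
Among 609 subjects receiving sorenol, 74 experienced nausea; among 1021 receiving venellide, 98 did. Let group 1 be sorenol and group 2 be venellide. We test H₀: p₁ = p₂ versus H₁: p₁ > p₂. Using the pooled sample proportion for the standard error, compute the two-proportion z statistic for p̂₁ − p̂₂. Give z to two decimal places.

p̂₁ = 74/609 = 0.1215, p̂₂ = 98/1021 = 0.0960.
Pooled p̂ = (74+98)/(609+1021) = 172/1630 = 0.1055.
SE = √(0.0943867 × 0.00262147) = 0.0157.
z = (0.1215 − 0.0960)/0.0157 = 0.0255/0.0157 = 1.62.
p-value = P(Z > 1.623) ≈ 0.0523.

z = 1.62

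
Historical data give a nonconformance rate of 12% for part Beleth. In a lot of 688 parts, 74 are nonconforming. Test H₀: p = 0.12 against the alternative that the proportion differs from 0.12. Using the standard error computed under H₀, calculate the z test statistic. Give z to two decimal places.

z = -1.00

p̂ = 74/688 = 0.1076.
Under H₀, SE = √(0.12·0.88/688) = √(0.000153488) = 0.0124.
z = (0.1076 − 0.12)/0.0124 = -0.0124/0.0124 = -1.00.
p-value = 2·P(Z > 1.004) ≈ 0.3153.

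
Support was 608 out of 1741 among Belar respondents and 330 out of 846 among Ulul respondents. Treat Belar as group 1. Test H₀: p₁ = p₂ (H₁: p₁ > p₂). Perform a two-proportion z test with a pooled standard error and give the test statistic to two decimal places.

z = -2.03

p̂₁ = 608/1741 = 0.3492, p̂₂ = 330/846 = 0.3901.
Pooled p̂ = (608+330)/(1741+846) = 938/2587 = 0.3626.
SE = √(0.231116 × 0.00175642) = 0.0201.
z = (0.3492 − 0.3901)/0.0201 = -0.0409/0.0201 = -2.03.
p-value = P(Z > -2.027) ≈ 0.9787.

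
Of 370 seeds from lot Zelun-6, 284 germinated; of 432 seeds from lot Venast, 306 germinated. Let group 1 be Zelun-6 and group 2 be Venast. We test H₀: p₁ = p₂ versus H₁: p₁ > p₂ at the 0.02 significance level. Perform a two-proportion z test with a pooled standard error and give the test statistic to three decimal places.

p̂₁ = 284/370 ≈ 0.76757, p̂₂ = 306/432 ≈ 0.70833.
Pooled p̂ = (284+306)/(370+432) = 590/802 = 0.73566.
SE = √(0.194464 × 0.00501752) = 0.03124.
z = (0.76757 − 0.70833)/0.03124 = 0.05924/0.03124 = 1.896.
p-value = P(Z > 1.896) ≈ 0.0290, so at α = 0.02 we fail to reject H₀.

z = 1.896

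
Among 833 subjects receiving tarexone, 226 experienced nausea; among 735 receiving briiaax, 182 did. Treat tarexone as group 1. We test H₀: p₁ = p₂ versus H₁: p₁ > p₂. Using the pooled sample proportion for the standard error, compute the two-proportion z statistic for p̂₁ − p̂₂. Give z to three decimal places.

p̂₁ = 226/833 ≈ 0.27131, p̂₂ = 182/735 ≈ 0.24762.
Pooled p̂ = (226+182)/(833+735) = 408/1568 = 0.26020.
SE = √(0.192498 × 0.00256102) = 0.02220.
z = (0.27131 − 0.24762)/0.02220 = 0.02369/0.02220 = 1.067.
p-value = P(Z > 1.067) ≈ 0.1430.

z = 1.067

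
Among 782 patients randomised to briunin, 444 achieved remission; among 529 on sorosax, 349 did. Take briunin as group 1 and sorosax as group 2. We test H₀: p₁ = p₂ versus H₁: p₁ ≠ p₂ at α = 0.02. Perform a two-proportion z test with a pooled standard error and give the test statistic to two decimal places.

p̂₁ = 444/782 ≈ 0.5678, p̂₂ = 349/529 ≈ 0.6597.
Pooled p̂ = (444+349)/(782+529) = 793/1311 = 0.6049.
SE = √(p̂(1−p̂)(1/n₁+1/n₂)) = √(0.6049·0.3951·0.00316913) = √(0.000757422) = 0.0275.
z = (0.5678 − 0.6597)/0.0275 = -0.0919/0.0275 = -3.34.
Two-sided p-value ≈ 2·Φ(−3.341) = 0.0008, so at α = 0.02 we reject H₀.

z = -3.34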